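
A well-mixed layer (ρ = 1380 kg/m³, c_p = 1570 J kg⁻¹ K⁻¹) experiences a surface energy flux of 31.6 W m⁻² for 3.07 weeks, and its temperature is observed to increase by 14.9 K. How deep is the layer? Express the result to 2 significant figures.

1.8 m

Heat input Q = F Δt = 31.6 × 1.86×10^6 s = 5.87×10^7 J/m².
Required areal heat capacity C = Q / ΔT = 3.94×10^6 J/(m²·K).
Depth D = C / (ρ c_p) = 3.94×10^6 / (1380 × 1570) = 1.82 m.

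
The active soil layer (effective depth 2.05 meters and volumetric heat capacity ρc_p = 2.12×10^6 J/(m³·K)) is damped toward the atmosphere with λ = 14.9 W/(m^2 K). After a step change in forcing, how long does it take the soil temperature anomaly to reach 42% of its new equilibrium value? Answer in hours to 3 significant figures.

44.1 hours

Areal heat capacity C = ρc_p × D = 2.12×10^6 × 2.05 = 4.35×10^6 J m⁻² K⁻¹.
τ = C / λ = 4.35×10^6 / 14.9 = 2.92×10^5 s.
Fraction reached: 1 − e^(−t/τ) = 0.42 ⇒ t = −τ ln(1 − 0.42) = τ × 0.545.
t = 1.59×10^5 s = 44.1 hours.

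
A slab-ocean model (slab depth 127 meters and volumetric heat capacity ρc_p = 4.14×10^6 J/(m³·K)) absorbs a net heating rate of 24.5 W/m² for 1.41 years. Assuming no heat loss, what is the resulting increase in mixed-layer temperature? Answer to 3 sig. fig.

2.07 K

Areal heat capacity C = ρc_p × D = 4.14×10^6 × 127 = 5.26×10^8 J/(m^2 K).
Net heat input Q = F Δt = 24.5 × (1.41 years × 3.156×10^7 s/year) = 1.09×10^9 J/m².
ΔT = Q / C = 1.09×10^9 / 5.26×10^8 = 2.07 K.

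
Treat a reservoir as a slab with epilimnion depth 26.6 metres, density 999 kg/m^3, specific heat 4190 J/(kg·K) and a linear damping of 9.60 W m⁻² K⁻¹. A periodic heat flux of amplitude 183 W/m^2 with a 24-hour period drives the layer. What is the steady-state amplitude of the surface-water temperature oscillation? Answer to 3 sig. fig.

Areal heat capacity C = ρ c_p D = 999 × 4190 × 26.6 = 1.11×10^8 J m⁻² K⁻¹.
Angular frequency ω = 2π / T = 2π / 86400 s = 7.27×10^-5 s⁻¹.
√((Cω)² + λ²) = √((8100)² + 9.60²) = 8100 W/(m²·K).
Amplitude A = F₀ / √((Cω)²+λ²) = 183 / 8100 = 0.0226 K.

0.0226 K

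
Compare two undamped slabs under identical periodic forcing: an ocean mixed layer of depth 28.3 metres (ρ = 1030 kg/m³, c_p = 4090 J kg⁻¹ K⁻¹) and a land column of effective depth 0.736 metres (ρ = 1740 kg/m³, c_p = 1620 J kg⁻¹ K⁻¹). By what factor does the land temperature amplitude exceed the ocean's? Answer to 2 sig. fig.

C_ocean = 1030 × 4090 × 28.3 = 1.19×10^8 J/(m²·K).
C_land = 1740 × 1620 × 0.736 = 2.07×10^6 J/(m²·K).
Undamped amplitude ∝ 1/C, so A_land/A_ocean = C_ocean/C_land = 57.5.

57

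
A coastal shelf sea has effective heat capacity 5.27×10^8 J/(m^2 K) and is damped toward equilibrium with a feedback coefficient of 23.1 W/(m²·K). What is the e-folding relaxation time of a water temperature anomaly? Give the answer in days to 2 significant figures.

Areal heat capacity C = 5.27×10^8 J/(m^2 K) (given).
Relaxation time τ = C / λ = 5.27×10^8 / 23.1 = 2.28×10^7 s.
In days: 2.28×10^7 s / (86400 s/day) = 264 days.

260 days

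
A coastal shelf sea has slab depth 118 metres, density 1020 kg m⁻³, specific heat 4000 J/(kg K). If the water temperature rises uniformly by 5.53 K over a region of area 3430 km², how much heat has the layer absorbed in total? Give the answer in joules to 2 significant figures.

9.1×10^18 J

Areal heat capacity C = ρ c_p D = 1020 × 4000 × 118 = 4.81×10^8 J/(m^2 K).
Heat per unit area: q = C ΔT = 4.81×10^8 × 5.53 = 2.66×10^9 J/m².
Total heat: Q = q × A = 2.66×10^9 × (3430 × 10⁶ m²) = 9.13×10^18 J.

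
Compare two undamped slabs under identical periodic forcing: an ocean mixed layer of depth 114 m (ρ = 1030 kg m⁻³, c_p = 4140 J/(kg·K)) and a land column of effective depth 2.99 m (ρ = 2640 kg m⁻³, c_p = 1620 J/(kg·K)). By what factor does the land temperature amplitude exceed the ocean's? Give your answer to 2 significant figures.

38

C_ocean = 1030 × 4140 × 114 = 4.86×10^8 J/(m²·K).
C_land = 2640 × 1620 × 2.99 = 1.28×10^7 J/(m²·K).
Undamped amplitude ∝ 1/C, so A_land/A_ocean = C_ocean/C_land = 38.0.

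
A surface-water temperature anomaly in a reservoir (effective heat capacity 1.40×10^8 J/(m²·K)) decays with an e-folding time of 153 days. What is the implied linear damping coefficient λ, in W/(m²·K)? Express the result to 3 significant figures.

10.6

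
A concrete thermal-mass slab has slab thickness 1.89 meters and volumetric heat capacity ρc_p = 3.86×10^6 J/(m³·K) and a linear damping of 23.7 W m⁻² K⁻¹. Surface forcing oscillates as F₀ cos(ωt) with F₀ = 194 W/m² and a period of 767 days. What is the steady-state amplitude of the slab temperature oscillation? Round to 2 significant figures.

Areal heat capacity C = ρc_p × D = 3.86×10^6 × 1.89 = 7.30×10^6 J/(m²·K).
Angular frequency ω = 2π / T = 2π / 6.63×10^7 s = 9.48×10^-8 s⁻¹.
√((Cω)² + λ²) = √((0.692)² + 23.7²) = 23.7 W/(m²·K).
Amplitude A = F₀ / √((Cω)²+λ²) = 194 / 23.7 = 8.18 K.

8.2 K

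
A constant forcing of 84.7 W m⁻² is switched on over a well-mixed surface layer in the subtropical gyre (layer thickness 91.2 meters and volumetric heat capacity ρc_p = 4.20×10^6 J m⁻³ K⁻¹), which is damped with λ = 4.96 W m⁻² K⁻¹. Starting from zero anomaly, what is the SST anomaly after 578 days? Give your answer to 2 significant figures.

Areal heat capacity C = ρc_p × D = 4.20×10^6 × 91.2 = 3.83×10^8 J m⁻² K⁻¹.
τ = C / λ = 3.83×10^8 / 4.96 = 7.72×10^7 s.
Equilibrium anomaly ΔT_eq = F / λ = 84.7 / 4.96 = 17.1 K.
t = 578 days = 4.99×10^7 s, so t/τ = 0.647.
ΔT(t) = ΔT_eq (1 − e^(−t/τ)) = 17.1 × (1 − e^−0.647) = 8.13 K.

8.1 K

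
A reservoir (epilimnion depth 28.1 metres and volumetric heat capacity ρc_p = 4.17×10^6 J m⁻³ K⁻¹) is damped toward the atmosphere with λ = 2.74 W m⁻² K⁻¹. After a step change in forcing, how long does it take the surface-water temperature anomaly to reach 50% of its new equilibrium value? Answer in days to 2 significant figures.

Areal heat capacity C = ρc_p × D = 4.17×10^6 × 28.1 = 1.17×10^8 J/(m²·K).
τ = C / λ = 1.17×10^8 / 2.74 = 4.28×10^7 s.
Fraction reached: 1 − e^(−t/τ) = 0.50 ⇒ t = −τ ln(1 − 0.50) = τ × 0.693.
t = 2.96×10^7 s = 343 days.

340 days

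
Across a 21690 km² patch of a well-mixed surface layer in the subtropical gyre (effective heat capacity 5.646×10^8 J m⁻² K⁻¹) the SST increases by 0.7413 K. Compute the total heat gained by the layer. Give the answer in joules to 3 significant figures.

Areal heat capacity C = 5.646×10^8 J m⁻² K⁻¹ (given).
Heat per unit area: q = C ΔT = 5.65×10^8 × 0.7413 = 4.19×10^8 J/m².
Total heat: Q = q × A = 4.19×10^8 × (21690 × 10⁶ m²) = 9.08×10^18 J.

9.08×10^18 J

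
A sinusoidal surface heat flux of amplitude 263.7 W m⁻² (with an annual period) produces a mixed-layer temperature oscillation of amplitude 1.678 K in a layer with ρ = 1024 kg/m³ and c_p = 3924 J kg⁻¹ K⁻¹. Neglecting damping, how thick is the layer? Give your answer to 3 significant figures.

ω = 2π / 3.15×10^7 s = 1.99×10^-7 s⁻¹.
Required C = F₀ / (A ω) = 263.7 / (1.678 × 1.99×10^-7) = 7.89×10^8 J/(m²·K).
D = C / (ρ c_p) = 7.89×10^8 / (1024 × 3924) = 196 m.

196 m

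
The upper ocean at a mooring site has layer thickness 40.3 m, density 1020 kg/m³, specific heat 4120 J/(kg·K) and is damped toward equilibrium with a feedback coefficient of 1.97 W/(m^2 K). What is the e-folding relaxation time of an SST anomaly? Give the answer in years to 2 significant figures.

2.7 years

Areal heat capacity C = ρ c_p D = 1020 × 4120 × 40.3 = 1.69×10^8 J/(m²·K).
Relaxation time τ = C / λ = 1.69×10^8 / 1.97 = 8.60×10^7 s.
In years: 8.60×10^7 s / (3.156×10^7 s/year) = 2.72 years.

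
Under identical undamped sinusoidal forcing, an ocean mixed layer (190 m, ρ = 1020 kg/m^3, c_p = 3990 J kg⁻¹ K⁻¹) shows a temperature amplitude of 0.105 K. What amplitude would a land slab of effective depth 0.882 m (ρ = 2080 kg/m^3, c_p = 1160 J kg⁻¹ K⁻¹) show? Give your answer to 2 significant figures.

38 K

C_ocean = 7.73×10^8 J/(m²·K); C_land = 2.13×10^6 J/(m²·K).
A ∝ 1/C ⇒ A_land = A_ocean × C_ocean/C_land = 0.105 × 363 = 38.2 K.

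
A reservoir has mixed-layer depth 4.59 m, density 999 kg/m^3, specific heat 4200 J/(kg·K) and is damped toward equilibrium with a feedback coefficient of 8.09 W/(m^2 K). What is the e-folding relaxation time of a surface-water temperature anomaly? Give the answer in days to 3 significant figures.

27.6 days

Areal heat capacity C = ρ c_p D = 999 × 4200 × 4.59 = 1.93×10^7 J m⁻² K⁻¹.
Relaxation time τ = C / λ = 1.93×10^7 / 8.09 = 2.38×10^6 s.
In days: 2.38×10^6 s / (86400 s/day) = 27.6 days.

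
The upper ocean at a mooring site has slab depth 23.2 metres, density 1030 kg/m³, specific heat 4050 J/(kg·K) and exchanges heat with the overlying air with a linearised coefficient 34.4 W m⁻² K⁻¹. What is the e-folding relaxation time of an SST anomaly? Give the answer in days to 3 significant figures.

Areal heat capacity C = ρ c_p D = 1030 × 4050 × 23.2 = 9.68×10^7 J/(m²·K).
Relaxation time τ = C / λ = 9.68×10^7 / 34.4 = 2.81×10^6 s.
In days: 2.81×10^6 s / (86400 s/day) = 32.6 days.

32.6 days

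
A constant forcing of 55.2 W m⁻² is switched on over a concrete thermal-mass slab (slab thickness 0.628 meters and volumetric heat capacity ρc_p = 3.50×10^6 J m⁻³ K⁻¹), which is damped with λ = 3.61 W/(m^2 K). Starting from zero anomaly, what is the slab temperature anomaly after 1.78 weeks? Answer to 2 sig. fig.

Areal heat capacity C = ρc_p × D = 3.50×10^6 × 0.628 = 2.20×10^6 J m⁻² K⁻¹.
τ = C / λ = 2.20×10^6 / 3.61 = 6.09×10^5 s.
Equilibrium anomaly ΔT_eq = F / λ = 55.2 / 3.61 = 15.3 K.
t = 1.78 weeks = 1.08×10^6 s, so t/τ = 1.77.
ΔT(t) = ΔT_eq (1 − e^(−t/τ)) = 15.3 × (1 − e^−1.77) = 12.7 K.

13 K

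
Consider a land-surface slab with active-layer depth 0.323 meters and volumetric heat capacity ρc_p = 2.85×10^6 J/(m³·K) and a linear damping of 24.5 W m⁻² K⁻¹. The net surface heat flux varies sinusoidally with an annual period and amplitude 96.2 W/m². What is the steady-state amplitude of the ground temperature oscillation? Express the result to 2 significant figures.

3.9 K

Areal heat capacity C = ρc_p × D = 2.85×10^6 × 0.323 = 9.21×10^5 J/(m²·K).
Angular frequency ω = 2π / T = 2π / 3.15×10^7 s = 1.99×10^-7 s⁻¹.
√((Cω)² + λ²) = √((0.183)² + 24.5²) = 24.5 W/(m²·K).
Amplitude A = F₀ / √((Cω)²+λ²) = 96.2 / 24.5 = 3.93 K.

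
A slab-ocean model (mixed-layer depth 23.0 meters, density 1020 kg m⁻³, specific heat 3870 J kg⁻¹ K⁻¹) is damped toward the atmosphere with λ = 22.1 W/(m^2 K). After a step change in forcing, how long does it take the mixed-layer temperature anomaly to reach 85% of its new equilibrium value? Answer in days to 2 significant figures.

Areal heat capacity C = ρ c_p D = 1020 × 3870 × 23.0 = 9.08×10^7 J/(m^2 K).
τ = C / λ = 9.08×10^7 / 22.1 = 4.11×10^6 s.
Fraction reached: 1 − e^(−t/τ) = 0.85 ⇒ t = −τ ln(1 − 0.85) = τ × 1.90.
t = 7.79×10^6 s = 90.2 days.

90 days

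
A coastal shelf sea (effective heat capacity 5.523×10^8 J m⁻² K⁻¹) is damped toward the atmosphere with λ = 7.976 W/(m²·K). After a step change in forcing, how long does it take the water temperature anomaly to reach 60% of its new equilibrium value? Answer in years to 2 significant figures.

Areal heat capacity C = 5.523×10^8 J m⁻² K⁻¹ (given).
τ = C / λ = 5.52×10^8 / 7.976 = 6.92×10^7 s.
Fraction reached: 1 − e^(−t/τ) = 0.60 ⇒ t = −τ ln(1 − 0.60) = τ × 0.916.
t = 6.34×10^7 s = 2.01 years.

2.0 years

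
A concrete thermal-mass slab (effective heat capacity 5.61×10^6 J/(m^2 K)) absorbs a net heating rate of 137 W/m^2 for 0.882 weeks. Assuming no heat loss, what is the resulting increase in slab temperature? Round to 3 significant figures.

Areal heat capacity C = 5.61×10^6 J/(m^2 K) (given).
Net heat input Q = F Δt = 137 × (0.882 weeks × 6.048×10^5 s/week) = 7.31×10^7 J/m².
ΔT = Q / C = 7.31×10^7 / 5.61×10^6 = 13.0 K.

13.0 K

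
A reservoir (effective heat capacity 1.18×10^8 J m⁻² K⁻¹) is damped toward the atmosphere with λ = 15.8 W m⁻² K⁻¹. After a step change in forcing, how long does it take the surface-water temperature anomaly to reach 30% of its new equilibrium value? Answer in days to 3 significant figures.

30.8 days

Areal heat capacity C = 1.18×10^8 J m⁻² K⁻¹ (given).
τ = C / λ = 1.18×10^8 / 15.8 = 7.47×10^6 s.
Fraction reached: 1 − e^(−t/τ) = 0.30 ⇒ t = −τ ln(1 − 0.30) = τ × 0.357.
t = 2.66×10^6 s = 30.8 days.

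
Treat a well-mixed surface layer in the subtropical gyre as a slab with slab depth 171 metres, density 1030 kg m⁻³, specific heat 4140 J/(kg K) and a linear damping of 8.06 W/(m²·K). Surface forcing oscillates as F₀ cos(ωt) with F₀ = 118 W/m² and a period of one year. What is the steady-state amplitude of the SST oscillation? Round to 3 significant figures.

Areal heat capacity C = ρ c_p D = 1030 × 4140 × 171 = 7.29×10^8 J/(m²·K).
Angular frequency ω = 2π / T = 2π / 3.15×10^7 s = 1.99×10^-7 s⁻¹.
√((Cω)² + λ²) = √((145)² + 8.06²) = 146 W/(m²·K).
Amplitude A = F₀ / √((Cω)²+λ²) = 118 / 146 = 0.811 K.

0.811 K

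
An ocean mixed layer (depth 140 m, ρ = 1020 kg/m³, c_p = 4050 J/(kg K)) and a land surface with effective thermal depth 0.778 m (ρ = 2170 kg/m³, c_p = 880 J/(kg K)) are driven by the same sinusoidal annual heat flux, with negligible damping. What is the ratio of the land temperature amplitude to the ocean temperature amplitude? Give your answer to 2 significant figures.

C_ocean = 1020 × 4050 × 140 = 5.78×10^8 J/(m²·K).
C_land = 2170 × 880 × 0.778 = 1.49×10^6 J/(m²·K).
Undamped amplitude ∝ 1/C, so A_land/A_ocean = C_ocean/C_land = 389.

390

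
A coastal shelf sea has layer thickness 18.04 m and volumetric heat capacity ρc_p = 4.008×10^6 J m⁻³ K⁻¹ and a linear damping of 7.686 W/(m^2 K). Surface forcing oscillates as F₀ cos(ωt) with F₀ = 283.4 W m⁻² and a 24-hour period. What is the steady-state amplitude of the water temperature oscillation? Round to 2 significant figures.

0.054 K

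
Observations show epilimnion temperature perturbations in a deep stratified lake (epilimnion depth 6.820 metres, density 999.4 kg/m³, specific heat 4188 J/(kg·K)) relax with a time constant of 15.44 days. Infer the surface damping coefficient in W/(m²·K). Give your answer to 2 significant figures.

Areal heat capacity C = ρ c_p D = 999.4 × 4188 × 6.820 = 2.85×10^7 J/(m²·K).
τ = 15.44 days = 1.33×10^6 s.
λ = C / τ = 2.85×10^7 / 1.33×10^6 = 21.4 W/(m²·K).

21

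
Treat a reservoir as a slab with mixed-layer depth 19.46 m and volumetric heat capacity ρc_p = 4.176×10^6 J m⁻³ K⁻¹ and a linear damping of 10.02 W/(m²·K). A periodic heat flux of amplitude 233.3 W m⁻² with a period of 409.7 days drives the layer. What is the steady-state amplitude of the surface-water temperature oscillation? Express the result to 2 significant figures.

13 K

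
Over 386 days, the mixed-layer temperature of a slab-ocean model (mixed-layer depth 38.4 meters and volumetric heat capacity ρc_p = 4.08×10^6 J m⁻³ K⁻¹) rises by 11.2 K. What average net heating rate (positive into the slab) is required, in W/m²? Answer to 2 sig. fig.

Areal heat capacity C = ρc_p × D = 4.08×10^6 × 38.4 = 1.57×10^8 J/(m²·K).
Required heat per unit area: Q = C ΔT = 1.57×10^8 × 11.2 = 1.75×10^9 J/m².
Flux F = Q / Δt = 1.75×10^9 / 3.34×10^7 s = 52.6 W/m².

53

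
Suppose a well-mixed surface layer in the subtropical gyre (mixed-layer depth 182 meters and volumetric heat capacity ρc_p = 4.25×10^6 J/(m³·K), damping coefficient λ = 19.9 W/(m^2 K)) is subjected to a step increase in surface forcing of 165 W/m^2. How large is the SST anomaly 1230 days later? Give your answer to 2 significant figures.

7.8 K

Areal heat capacity C = ρc_p × D = 4.25×10^6 × 182 = 7.74×10^8 J/(m²·K).
τ = C / λ = 7.74×10^8 / 19.9 = 3.89×10^7 s.
Equilibrium anomaly ΔT_eq = F / λ = 165 / 19.9 = 8.29 K.
t = 1230 days = 1.06×10^8 s, so t/τ = 2.73.
ΔT(t) = ΔT_eq (1 − e^(−t/τ)) = 8.29 × (1 − e^−2.73) = 7.75 K.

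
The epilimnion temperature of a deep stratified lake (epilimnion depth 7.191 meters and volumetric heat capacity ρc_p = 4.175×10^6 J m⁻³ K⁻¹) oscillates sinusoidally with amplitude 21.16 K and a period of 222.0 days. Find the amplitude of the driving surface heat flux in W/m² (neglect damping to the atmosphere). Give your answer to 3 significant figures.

Areal heat capacity C = ρc_p × D = 4.175×10^6 × 7.191 = 3.00×10^7 J/(m²·K).
ω = 2π / 1.92×10^7 s = 3.28×10^-7 s⁻¹.
Cω = 3.00×10^7 × 3.28×10^-7 = 9.83 W/(m²·K).
F₀ = A × Cω = 21.16 × 9.83 = 208 W/m².

208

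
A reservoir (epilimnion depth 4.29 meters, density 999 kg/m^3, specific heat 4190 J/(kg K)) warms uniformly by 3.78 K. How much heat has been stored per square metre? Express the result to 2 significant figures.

6.8×10^7

Areal heat capacity C = ρ c_p D = 999 × 4190 × 4.29 = 1.80×10^7 J m⁻² K⁻¹.
ΔQ = C ΔT = 1.80×10^7 × 3.78 = 6.79×10^7 J/m².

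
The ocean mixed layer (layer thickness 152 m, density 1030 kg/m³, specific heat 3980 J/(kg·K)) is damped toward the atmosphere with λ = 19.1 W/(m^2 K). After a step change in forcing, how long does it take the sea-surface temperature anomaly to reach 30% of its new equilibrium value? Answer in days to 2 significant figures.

130 days

Areal heat capacity C = ρ c_p D = 1030 × 3980 × 152 = 6.23×10^8 J m⁻² K⁻¹.
τ = C / λ = 6.23×10^8 / 19.1 = 3.26×10^7 s.
Fraction reached: 1 − e^(−t/τ) = 0.30 ⇒ t = −τ ln(1 − 0.30) = τ × 0.357.
t = 1.16×10^7 s = 135 days.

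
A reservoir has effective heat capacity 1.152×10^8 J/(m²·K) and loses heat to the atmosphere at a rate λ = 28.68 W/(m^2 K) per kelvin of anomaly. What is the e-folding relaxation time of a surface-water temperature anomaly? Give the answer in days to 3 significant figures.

Areal heat capacity C = 1.152×10^8 J/(m²·K) (given).
Relaxation time τ = C / λ = 1.15×10^8 / 28.68 = 4.02×10^6 s.
In days: 4.02×10^6 s / (86400 s/day) = 46.5 days.

46.5 days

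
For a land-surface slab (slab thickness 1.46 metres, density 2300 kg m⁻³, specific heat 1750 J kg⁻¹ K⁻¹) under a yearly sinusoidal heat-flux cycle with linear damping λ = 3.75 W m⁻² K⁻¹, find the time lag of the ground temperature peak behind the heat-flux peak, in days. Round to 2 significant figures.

18 days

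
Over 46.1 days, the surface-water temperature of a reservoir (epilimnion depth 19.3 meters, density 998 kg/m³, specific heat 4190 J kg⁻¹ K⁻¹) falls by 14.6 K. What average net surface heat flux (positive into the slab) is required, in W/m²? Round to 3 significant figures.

Areal heat capacity C = ρ c_p D = 998 × 4190 × 19.3 = 8.07×10^7 J m⁻² K⁻¹.
Required heat per unit area: Q = C ΔT = 8.07×10^7 × -14.6 = -1.18×10^9 J/m².
Flux F = Q / Δt = -1.18×10^9 / 3.98×10^6 s = -296 W/m².

-296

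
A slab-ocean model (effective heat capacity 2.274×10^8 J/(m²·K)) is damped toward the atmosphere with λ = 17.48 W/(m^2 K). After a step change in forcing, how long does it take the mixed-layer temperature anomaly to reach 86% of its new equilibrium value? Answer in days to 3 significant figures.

Areal heat capacity C = 2.274×10^8 J/(m²·K) (given).
τ = C / λ = 2.27×10^8 / 17.48 = 1.30×10^7 s.
Fraction reached: 1 − e^(−t/τ) = 0.86 ⇒ t = −τ ln(1 − 0.86) = τ × 1.97.
t = 2.56×10^7 s = 296 days.

296 days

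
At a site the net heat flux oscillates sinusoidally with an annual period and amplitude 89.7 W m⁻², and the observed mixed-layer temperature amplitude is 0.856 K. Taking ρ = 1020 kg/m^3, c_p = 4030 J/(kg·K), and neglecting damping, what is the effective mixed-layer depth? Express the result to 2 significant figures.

ω = 2π / 3.15×10^7 s = 1.99×10^-7 s⁻¹.
Required C = F₀ / (A ω) = 89.7 / (0.856 × 1.99×10^-7) = 5.26×10^8 J/(m²·K).
D = C / (ρ c_p) = 5.26×10^8 / (1020 × 4030) = 128 m.

130 m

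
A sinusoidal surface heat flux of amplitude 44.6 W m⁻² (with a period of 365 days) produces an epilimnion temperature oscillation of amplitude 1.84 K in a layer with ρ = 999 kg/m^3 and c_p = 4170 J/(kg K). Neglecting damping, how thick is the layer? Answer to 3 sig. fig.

29.2 m

ω = 2π / 3.15×10^7 s = 1.99×10^-7 s⁻¹.
Required C = F₀ / (A ω) = 44.6 / (1.84 × 1.99×10^-7) = 1.22×10^8 J/(m²·K).
D = C / (ρ c_p) = 1.22×10^8 / (999 × 4170) = 29.2 m.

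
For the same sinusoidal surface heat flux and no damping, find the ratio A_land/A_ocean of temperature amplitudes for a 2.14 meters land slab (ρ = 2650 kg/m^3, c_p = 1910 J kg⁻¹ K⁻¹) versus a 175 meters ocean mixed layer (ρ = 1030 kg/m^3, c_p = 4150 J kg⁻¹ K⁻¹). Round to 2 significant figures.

69

C_ocean = 1030 × 4150 × 175 = 7.48×10^8 J/(m²·K).
C_land = 2650 × 1910 × 2.14 = 1.08×10^7 J/(m²·K).
Undamped amplitude ∝ 1/C, so A_land/A_ocean = C_ocean/C_land = 69.1.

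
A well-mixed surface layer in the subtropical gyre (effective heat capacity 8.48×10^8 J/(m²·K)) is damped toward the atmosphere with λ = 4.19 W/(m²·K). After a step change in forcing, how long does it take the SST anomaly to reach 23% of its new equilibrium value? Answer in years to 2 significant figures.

1.7 years

Areal heat capacity C = 8.48×10^8 J/(m²·K) (given).
τ = C / λ = 8.48×10^8 / 4.19 = 2.02×10^8 s.
Fraction reached: 1 − e^(−t/τ) = 0.23 ⇒ t = −τ ln(1 − 0.23) = τ × 0.261.
t = 5.29×10^7 s = 1.68 years.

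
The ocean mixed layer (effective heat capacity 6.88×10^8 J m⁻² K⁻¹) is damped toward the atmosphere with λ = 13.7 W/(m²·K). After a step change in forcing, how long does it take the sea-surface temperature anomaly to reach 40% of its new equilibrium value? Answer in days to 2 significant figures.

300 days

Areal heat capacity C = 6.88×10^8 J m⁻² K⁻¹ (given).
τ = C / λ = 6.88×10^8 / 13.7 = 5.02×10^7 s.
Fraction reached: 1 − e^(−t/τ) = 0.40 ⇒ t = −τ ln(1 − 0.40) = τ × 0.511.
t = 2.57×10^7 s = 297 days.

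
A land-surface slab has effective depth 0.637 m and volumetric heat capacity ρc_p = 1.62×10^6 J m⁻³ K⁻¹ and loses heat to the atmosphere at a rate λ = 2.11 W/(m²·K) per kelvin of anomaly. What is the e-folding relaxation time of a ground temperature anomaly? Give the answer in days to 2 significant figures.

5.7 days

Areal heat capacity C = ρc_p × D = 1.62×10^6 × 0.637 = 1.03×10^6 J/(m²·K).
Relaxation time τ = C / λ = 1.03×10^6 / 2.11 = 4.89×10^5 s.
In days: 4.89×10^5 s / (86400 s/day) = 5.66 days.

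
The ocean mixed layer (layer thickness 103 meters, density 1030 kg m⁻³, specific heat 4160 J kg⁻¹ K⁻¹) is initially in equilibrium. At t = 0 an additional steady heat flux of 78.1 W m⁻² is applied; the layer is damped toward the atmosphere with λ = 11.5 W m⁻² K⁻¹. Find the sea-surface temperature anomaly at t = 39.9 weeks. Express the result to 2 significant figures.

3.2 K

Areal heat capacity C = ρ c_p D = 1030 × 4160 × 103 = 4.41×10^8 J/(m^2 K).
τ = C / λ = 4.41×10^8 / 11.5 = 3.84×10^7 s.
Equilibrium anomaly ΔT_eq = F / λ = 78.1 / 11.5 = 6.79 K.
t = 39.9 weeks = 2.41×10^7 s, so t/τ = 0.629.
ΔT(t) = ΔT_eq (1 − e^(−t/τ)) = 6.79 × (1 − e^−0.629) = 3.17 K.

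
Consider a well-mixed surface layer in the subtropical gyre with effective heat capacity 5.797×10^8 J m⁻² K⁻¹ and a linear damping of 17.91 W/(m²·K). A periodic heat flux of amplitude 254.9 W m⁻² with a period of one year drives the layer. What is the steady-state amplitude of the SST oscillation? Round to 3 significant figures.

2.18 K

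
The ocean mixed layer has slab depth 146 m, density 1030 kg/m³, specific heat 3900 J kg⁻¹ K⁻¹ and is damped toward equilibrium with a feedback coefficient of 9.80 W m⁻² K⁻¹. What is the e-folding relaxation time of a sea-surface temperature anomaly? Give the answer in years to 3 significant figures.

1.90 years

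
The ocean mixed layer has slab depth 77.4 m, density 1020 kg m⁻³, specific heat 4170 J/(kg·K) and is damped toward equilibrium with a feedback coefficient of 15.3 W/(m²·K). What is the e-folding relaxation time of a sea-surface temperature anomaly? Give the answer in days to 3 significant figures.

249 days

Areal heat capacity C = ρ c_p D = 1020 × 4170 × 77.4 = 3.29×10^8 J/(m²·K).
Relaxation time τ = C / λ = 3.29×10^8 / 15.3 = 2.15×10^7 s.
In days: 2.15×10^7 s / (86400 s/day) = 249 days.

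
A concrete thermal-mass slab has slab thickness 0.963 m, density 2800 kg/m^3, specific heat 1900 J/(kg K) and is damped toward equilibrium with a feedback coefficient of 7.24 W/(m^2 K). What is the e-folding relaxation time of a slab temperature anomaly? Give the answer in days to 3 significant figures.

Areal heat capacity C = ρ c_p D = 2800 × 1900 × 0.963 = 5.12×10^6 J/(m²·K).
Relaxation time τ = C / λ = 5.12×10^6 / 7.24 = 7.08×10^5 s.
In days: 7.08×10^5 s / (86400 s/day) = 8.19 days.

8.19 days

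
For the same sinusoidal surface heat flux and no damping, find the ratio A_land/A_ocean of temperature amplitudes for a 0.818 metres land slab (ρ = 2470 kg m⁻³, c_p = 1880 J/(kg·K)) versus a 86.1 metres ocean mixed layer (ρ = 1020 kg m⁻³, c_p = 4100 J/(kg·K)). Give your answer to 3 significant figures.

C_ocean = 1020 × 4100 × 86.1 = 3.60×10^8 J/(m²·K).
C_land = 2470 × 1880 × 0.818 = 3.80×10^6 J/(m²·K).
Undamped amplitude ∝ 1/C, so A_land/A_ocean = C_ocean/C_land = 94.8.

94.8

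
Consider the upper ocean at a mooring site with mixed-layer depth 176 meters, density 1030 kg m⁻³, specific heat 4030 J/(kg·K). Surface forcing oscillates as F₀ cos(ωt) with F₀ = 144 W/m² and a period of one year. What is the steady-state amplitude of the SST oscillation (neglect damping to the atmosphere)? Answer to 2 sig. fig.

Areal heat capacity C = ρ c_p D = 1030 × 4030 × 176 = 7.31×10^8 J m⁻² K⁻¹.
Angular frequency ω = 2π / T = 2π / 3.15×10^7 s = 1.99×10^-7 s⁻¹.
Cω = 7.31×10^8 × 1.99×10^-7 = 146 W/(m²·K).
Amplitude A = F₀ / (Cω) = 144 / 146 = 0.989 K.

0.99 K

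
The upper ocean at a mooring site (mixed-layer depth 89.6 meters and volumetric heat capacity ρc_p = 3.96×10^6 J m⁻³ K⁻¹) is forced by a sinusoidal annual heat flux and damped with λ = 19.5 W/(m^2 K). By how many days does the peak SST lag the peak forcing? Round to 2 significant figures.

76 days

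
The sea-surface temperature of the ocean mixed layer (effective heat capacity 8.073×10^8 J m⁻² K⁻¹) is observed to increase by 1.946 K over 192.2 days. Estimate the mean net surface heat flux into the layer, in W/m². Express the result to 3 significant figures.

94.6

Areal heat capacity C = 8.073×10^8 J m⁻² K⁻¹ (given).
Required heat per unit area: Q = C ΔT = 8.07×10^8 × 1.946 = 1.57×10^9 J/m².
Flux F = Q / Δt = 1.57×10^9 / 1.66×10^7 s = 94.6 W/m².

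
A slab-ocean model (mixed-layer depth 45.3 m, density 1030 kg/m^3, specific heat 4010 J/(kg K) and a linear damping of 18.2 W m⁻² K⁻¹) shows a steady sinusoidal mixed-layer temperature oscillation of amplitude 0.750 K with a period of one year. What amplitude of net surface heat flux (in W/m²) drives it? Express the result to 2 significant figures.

Areal heat capacity C = ρ c_p D = 1030 × 4010 × 45.3 = 1.87×10^8 J/(m^2 K).
ω = 2π / 3.15×10^7 s = 1.99×10^-7 s⁻¹.
√((Cω)² + λ²) = √((37.3)² + 18.2²) = 41.5 W/(m²·K).
F₀ = A × √((Cω)²+λ²) = 0.750 × 41.5 = 31.1 W/m².

31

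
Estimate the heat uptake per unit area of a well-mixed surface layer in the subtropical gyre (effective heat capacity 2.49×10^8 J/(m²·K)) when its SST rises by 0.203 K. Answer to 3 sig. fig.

5.05×10^7

Areal heat capacity C = 2.49×10^8 J/(m²·K) (given).
ΔQ = C ΔT = 2.49×10^8 × 0.203 = 5.05×10^7 J/m².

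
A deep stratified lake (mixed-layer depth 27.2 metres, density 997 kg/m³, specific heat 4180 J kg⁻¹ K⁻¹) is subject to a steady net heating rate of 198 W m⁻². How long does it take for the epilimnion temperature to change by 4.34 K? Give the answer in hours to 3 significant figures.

690 hours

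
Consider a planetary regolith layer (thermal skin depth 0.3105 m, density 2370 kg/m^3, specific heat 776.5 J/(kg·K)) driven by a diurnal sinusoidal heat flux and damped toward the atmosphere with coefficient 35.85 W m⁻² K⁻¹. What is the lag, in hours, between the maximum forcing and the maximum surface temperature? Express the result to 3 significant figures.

3.28 hours

Areal heat capacity C = ρ c_p D = 2370 × 776.5 × 0.3105 = 5.71×10^5 J/(m^2 K).
ω = 2π / 86400 s = 7.27×10^-5 s⁻¹.
Phase lag φ = arctan(Cω/λ) = arctan(41.6/35.85) = 0.859 rad.
Time lag = φ / ω = 0.859 / 7.27×10^-5 = 11800 s = 3.28 hours.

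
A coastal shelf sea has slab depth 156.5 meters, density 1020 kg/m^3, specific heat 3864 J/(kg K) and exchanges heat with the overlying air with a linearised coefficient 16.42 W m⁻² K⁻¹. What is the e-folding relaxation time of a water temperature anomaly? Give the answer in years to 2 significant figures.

1.2 years

Areal heat capacity C = ρ c_p D = 1020 × 3864 × 156.5 = 6.17×10^8 J/(m²·K).
Relaxation time τ = C / λ = 6.17×10^8 / 16.42 = 3.76×10^7 s.
In years: 3.76×10^7 s / (3.156×10^7 s/year) = 1.19 years.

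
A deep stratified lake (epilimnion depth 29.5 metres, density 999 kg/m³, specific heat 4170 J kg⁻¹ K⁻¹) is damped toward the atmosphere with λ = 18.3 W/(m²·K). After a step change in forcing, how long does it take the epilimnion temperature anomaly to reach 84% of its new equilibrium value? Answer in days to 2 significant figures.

Areal heat capacity C = ρ c_p D = 999 × 4170 × 29.5 = 1.23×10^8 J/(m^2 K).
τ = C / λ = 1.23×10^8 / 18.3 = 6.72×10^6 s.
Fraction reached: 1 − e^(−t/τ) = 0.84 ⇒ t = −τ ln(1 − 0.84) = τ × 1.83.
t = 1.23×10^7 s = 142 days.

140 days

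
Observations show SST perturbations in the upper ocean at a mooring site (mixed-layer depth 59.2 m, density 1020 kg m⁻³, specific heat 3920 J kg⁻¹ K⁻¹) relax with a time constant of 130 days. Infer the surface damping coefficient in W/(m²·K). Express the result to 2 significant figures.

Areal heat capacity C = ρ c_p D = 1020 × 3920 × 59.2 = 2.37×10^8 J/(m^2 K).
τ = 130 days = 1.12×10^7 s.
λ = C / τ = 2.37×10^8 / 1.12×10^7 = 21.1 W/(m²·K).

21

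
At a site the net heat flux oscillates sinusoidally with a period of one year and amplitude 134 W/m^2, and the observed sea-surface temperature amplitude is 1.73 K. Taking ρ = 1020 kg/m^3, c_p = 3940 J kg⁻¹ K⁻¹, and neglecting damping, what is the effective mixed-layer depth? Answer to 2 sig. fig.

97 m

ω = 2π / 3.15×10^7 s = 1.99×10^-7 s⁻¹.
Required C = F₀ / (A ω) = 134 / (1.73 × 1.99×10^-7) = 3.89×10^8 J/(m²·K).
D = C / (ρ c_p) = 3.89×10^8 / (1020 × 3940) = 96.7 m.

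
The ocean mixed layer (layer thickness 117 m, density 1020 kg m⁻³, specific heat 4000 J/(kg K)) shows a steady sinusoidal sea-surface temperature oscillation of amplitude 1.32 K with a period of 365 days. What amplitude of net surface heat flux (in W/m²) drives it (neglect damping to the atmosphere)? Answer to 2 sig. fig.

130

Areal heat capacity C = ρ c_p D = 1020 × 4000 × 117 = 4.77×10^8 J/(m^2 K).
ω = 2π / 3.15×10^7 s = 1.99×10^-7 s⁻¹.
Cω = 4.77×10^8 × 1.99×10^-7 = 95.1 W/(m²·K).
F₀ = A × Cω = 1.32 × 95.1 = 126 W/m².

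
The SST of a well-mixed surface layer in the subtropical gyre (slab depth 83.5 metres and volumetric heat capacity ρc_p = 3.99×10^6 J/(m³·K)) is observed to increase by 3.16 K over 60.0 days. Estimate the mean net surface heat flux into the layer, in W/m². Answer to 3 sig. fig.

203

Areal heat capacity C = ρc_p × D = 3.99×10^6 × 83.5 = 3.33×10^8 J/(m²·K).
Required heat per unit area: Q = C ΔT = 3.33×10^8 × 3.16 = 1.05×10^9 J/m².
Flux F = Q / Δt = 1.05×10^9 / 5.18×10^6 s = 203 W/m².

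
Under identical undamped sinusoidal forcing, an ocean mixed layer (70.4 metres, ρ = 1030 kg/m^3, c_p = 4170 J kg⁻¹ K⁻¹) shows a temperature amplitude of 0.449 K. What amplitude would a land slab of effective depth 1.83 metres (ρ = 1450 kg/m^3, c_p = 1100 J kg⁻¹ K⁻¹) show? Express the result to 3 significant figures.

46.5 K

C_ocean = 3.02×10^8 J/(m²·K); C_land = 2.92×10^6 J/(m²·K).
A ∝ 1/C ⇒ A_land = A_ocean × C_ocean/C_land = 0.449 × 104 = 46.5 K.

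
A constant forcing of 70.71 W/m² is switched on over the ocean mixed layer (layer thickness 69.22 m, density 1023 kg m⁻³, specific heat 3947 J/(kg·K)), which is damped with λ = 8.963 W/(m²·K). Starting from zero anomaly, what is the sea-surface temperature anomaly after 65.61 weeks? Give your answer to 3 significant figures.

5.68 K

Areal heat capacity C = ρ c_p D = 1023 × 3947 × 69.22 = 2.79×10^8 J/(m²·K).
τ = C / λ = 2.79×10^8 / 8.963 = 3.12×10^7 s.
Equilibrium anomaly ΔT_eq = F / λ = 70.71 / 8.963 = 7.89 K.
t = 65.61 weeks = 3.97×10^7 s, so t/τ = 1.27.
ΔT(t) = ΔT_eq (1 − e^(−t/τ)) = 7.89 × (1 − e^−1.27) = 5.68 K.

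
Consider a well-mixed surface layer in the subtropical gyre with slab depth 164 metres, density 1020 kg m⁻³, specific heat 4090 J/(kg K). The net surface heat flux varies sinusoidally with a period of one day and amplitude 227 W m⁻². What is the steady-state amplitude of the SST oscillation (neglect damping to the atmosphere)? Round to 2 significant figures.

Areal heat capacity C = ρ c_p D = 1020 × 4090 × 164 = 6.84×10^8 J/(m^2 K).
Angular frequency ω = 2π / T = 2π / 86400 s = 7.27×10^-5 s⁻¹.
Cω = 6.84×10^8 × 7.27×10^-5 = 49800 W/(m²·K).
Amplitude A = F₀ / (Cω) = 227 / 49800 = 0.00456 K.

0.0046 K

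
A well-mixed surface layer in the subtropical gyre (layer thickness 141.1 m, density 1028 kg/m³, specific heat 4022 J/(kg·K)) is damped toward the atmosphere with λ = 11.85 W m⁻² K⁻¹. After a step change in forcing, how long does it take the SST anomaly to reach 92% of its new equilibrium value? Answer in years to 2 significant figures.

3.9 years

Areal heat capacity C = ρ c_p D = 1028 × 4022 × 141.1 = 5.83×10^8 J m⁻² K⁻¹.
τ = C / λ = 5.83×10^8 / 11.85 = 4.92×10^7 s.
Fraction reached: 1 − e^(−t/τ) = 0.92 ⇒ t = −τ ln(1 − 0.92) = τ × 2.53.
t = 1.24×10^8 s = 3.94 years.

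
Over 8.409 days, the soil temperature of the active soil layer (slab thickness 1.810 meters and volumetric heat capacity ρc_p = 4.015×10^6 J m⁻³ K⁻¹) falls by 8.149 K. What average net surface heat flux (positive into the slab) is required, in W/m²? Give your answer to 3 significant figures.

Areal heat capacity C = ρc_p × D = 4.015×10^6 × 1.810 = 7.27×10^6 J m⁻² K⁻¹.
Required heat per unit area: Q = C ΔT = 7.27×10^6 × -8.149 = -5.92×10^7 J/m².
Flux F = Q / Δt = -5.92×10^7 / 7.27×10^5 s = -81.5 W/m².

-81.5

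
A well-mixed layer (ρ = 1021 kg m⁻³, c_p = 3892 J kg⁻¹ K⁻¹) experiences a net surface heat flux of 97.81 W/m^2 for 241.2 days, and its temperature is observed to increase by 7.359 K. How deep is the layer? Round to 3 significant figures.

69.7 m

Heat input Q = F Δt = 97.81 × 2.08×10^7 s = 2.04×10^9 J/m².
Required areal heat capacity C = Q / ΔT = 2.77×10^8 J/(m²·K).
Depth D = C / (ρ c_p) = 2.77×10^8 / (1021 × 3892) = 69.7 m.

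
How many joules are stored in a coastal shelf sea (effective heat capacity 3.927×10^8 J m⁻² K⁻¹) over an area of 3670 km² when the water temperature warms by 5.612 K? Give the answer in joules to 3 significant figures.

8.09×10^18 J

Areal heat capacity C = 3.927×10^8 J m⁻² K⁻¹ (given).
Heat per unit area: q = C ΔT = 3.93×10^8 × 5.612 = 2.20×10^9 J/m².
Total heat: Q = q × A = 2.20×10^9 × (3670 × 10⁶ m²) = 8.09×10^18 J.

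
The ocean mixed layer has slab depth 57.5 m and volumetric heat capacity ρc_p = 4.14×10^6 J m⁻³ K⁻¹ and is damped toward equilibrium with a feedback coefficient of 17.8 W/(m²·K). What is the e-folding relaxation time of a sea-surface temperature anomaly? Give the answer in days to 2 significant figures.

150 days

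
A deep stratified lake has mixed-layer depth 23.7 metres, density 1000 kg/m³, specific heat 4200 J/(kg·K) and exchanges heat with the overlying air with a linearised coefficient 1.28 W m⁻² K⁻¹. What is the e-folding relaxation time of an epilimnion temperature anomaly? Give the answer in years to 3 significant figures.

Areal heat capacity C = ρ c_p D = 1000 × 4200 × 23.7 = 9.95×10^7 J/(m^2 K).
Relaxation time τ = C / λ = 9.95×10^7 / 1.28 = 7.78×10^7 s.
In years: 7.78×10^7 s / (3.156×10^7 s/year) = 2.46 years.

2.46 years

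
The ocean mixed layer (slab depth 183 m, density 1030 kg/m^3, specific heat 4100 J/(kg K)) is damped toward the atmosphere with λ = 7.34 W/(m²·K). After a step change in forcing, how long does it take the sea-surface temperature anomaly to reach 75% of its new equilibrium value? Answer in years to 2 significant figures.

4.6 years

Areal heat capacity C = ρ c_p D = 1030 × 4100 × 183 = 7.73×10^8 J m⁻² K⁻¹.
τ = C / λ = 7.73×10^8 / 7.34 = 1.05×10^8 s.
Fraction reached: 1 − e^(−t/τ) = 0.75 ⇒ t = −τ ln(1 − 0.75) = τ × 1.39.
t = 1.46×10^8 s = 4.63 years.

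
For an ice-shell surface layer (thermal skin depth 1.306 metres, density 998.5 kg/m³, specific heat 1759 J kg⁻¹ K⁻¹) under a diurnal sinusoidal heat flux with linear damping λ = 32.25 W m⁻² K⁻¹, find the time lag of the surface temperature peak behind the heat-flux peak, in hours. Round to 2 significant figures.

Areal heat capacity C = ρ c_p D = 998.5 × 1759 × 1.306 = 2.29×10^6 J/(m^2 K).
ω = 2π / 86400 s = 7.27×10^-5 s⁻¹.
Phase lag φ = arctan(Cω/λ) = arctan(167/32.25) = 1.38 rad.
Time lag = φ / ω = 1.38 / 7.27×10^-5 = 19000 s = 5.27 hours.

5.3 hours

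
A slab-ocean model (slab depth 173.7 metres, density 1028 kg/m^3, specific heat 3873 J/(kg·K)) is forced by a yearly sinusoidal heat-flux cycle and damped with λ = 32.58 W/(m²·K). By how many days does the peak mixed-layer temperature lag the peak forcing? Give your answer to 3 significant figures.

Areal heat capacity C = ρ c_p D = 1028 × 3873 × 173.7 = 6.92×10^8 J/(m²·K).
ω = 2π / 3.15×10^7 s = 1.99×10^-7 s⁻¹.
Phase lag φ = arctan(Cω/λ) = arctan(138/32.58) = 1.34 rad.
Time lag = φ / ω = 1.34 / 1.99×10^-7 = 6.72×10^6 s = 77.8 days.

77.8 days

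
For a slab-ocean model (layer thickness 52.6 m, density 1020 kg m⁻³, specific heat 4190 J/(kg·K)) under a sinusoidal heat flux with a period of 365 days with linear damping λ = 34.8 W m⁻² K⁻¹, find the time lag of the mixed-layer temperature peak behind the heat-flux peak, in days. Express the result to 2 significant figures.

53 days

Areal heat capacity C = ρ c_p D = 1020 × 4190 × 52.6 = 2.25×10^8 J/(m²·K).
ω = 2π / 3.15×10^7 s = 1.99×10^-7 s⁻¹.
Phase lag φ = arctan(Cω/λ) = arctan(44.8/34.8) = 0.910 rad.
Time lag = φ / ω = 0.910 / 1.99×10^-7 = 4.57×10^6 s = 52.9 days.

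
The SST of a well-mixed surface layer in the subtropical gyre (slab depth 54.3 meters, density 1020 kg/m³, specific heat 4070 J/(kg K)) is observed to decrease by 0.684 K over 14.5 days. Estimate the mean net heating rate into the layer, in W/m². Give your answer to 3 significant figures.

Areal heat capacity C = ρ c_p D = 1020 × 4070 × 54.3 = 2.25×10^8 J/(m²·K).
Required heat per unit area: Q = C ΔT = 2.25×10^8 × -0.684 = -1.54×10^8 J/m².
Flux F = Q / Δt = -1.54×10^8 / 1.25×10^6 s = -123 W/m².

-123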